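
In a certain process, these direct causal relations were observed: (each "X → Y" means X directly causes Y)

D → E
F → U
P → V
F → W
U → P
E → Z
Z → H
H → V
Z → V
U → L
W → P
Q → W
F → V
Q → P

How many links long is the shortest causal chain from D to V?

Shortest chain: D → E → Z → V.

3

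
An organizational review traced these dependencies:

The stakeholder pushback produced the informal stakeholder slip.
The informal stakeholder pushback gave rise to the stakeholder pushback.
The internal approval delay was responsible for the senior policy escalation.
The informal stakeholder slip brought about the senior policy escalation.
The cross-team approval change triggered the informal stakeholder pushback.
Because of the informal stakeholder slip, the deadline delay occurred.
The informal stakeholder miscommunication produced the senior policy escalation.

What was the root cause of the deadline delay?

Tracing upstream from the deadline delay: the deadline delay ← the informal stakeholder slip ← the stakeholder pushback ← the informal stakeholder pushback ← the cross-team approval change.
The cross-team approval change has no stated cause, so it is the root.

the cross-team approval change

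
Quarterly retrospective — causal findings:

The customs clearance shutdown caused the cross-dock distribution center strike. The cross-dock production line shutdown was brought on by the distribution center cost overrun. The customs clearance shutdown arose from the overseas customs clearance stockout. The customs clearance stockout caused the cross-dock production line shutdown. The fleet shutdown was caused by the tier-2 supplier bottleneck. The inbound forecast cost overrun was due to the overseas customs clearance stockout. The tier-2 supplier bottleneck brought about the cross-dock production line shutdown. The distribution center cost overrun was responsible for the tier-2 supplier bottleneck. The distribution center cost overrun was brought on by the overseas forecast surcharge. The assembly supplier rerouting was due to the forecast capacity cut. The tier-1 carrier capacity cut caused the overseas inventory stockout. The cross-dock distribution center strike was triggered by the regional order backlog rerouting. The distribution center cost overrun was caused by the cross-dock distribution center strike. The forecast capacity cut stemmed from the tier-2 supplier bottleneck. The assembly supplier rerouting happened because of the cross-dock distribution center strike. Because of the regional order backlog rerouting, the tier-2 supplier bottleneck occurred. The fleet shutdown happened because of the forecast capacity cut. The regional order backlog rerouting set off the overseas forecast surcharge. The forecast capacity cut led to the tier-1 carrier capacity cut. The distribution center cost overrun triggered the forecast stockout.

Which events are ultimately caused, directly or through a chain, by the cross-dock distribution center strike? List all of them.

the assembly supplier rerouting, the cross-dock production line shutdown, the distribution center cost overrun, the fleet shutdown, the forecast capacity cut, the forecast stockout, the overseas inventory stockout, the tier-1 carrier capacity cut, the tier-2 supplier bottleneck

Direct effects: the distribution center cost overrun, the assembly supplier rerouting.
2 steps out: the tier-2 supplier bottleneck, the forecast stockout, the cross-dock production line shutdown.
3 steps out: the forecast capacity cut, the fleet shutdown.
4 steps out: the tier-1 carrier capacity cut.
5 steps out: the overseas inventory stockout.
Not reachable from it: the overseas customs clearance stockout, the inbound forecast cost overrun, the customs clearance shutdown, the regional order backlog rerouting, the overseas forecast surcharge, the customs clearance stockout.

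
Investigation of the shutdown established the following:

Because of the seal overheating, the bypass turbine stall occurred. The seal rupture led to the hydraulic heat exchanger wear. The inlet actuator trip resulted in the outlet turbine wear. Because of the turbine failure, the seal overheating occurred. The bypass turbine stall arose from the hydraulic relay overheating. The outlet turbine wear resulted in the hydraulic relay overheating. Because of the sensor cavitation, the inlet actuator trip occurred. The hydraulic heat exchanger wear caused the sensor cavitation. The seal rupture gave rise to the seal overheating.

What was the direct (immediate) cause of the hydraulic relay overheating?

Upstream contributors include the seal rupture, the hydraulic heat exchanger wear, the sensor cavitation, the inlet actuator trip, but only the outlet turbine wear feeds directly into the hydraulic relay overheating.

the outlet turbine wear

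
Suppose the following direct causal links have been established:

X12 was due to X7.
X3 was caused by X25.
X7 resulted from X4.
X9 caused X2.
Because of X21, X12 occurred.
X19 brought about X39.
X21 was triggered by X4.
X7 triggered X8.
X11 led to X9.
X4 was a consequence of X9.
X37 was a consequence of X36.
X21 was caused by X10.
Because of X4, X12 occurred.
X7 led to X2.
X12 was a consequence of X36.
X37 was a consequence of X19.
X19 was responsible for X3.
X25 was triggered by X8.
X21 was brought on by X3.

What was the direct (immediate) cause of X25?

X8

Upstream contributors include X11, X9, X4, X7, but only X8 feeds directly into X25.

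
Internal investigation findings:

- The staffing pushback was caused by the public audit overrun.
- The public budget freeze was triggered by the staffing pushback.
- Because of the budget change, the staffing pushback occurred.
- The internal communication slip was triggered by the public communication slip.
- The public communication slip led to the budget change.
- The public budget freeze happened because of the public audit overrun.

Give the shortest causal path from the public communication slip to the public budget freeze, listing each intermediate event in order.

the public communication slip → the budget change
the budget change → the staffing pushback
the staffing pushback → the public budget freeze
Length: 3 steps.

the public communication slip → the budget change → the staffing pushback → the public budget freeze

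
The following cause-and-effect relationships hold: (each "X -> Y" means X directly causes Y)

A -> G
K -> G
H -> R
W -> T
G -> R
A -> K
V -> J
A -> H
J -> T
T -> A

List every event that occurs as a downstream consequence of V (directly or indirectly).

Direct effects: J.
2 steps out: T.
3 steps out: A.
4 steps out: K, G, H.
5 steps out: R.
Not reachable from it: W.

A, G, H, J, K, R, T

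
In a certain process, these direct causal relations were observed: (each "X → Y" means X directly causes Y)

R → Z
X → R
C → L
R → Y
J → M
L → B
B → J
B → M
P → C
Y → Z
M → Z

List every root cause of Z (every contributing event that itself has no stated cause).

Tracing upstream from Z: Z ← M ← B ← L ← C ← P.
A separate upstream branch: Z ← R ← X.
Each of those chain origins has no stated cause.

P, X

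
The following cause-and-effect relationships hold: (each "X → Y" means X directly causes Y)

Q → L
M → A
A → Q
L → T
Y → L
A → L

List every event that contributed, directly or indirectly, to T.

Immediate cause of T: L.
Further upstream: M, A, Q, Y.

A, L, M, Q, Y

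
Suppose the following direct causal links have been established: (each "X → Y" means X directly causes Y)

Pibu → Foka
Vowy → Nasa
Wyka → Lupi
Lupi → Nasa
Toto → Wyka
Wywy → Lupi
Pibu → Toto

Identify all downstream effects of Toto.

Lupi, Nasa, Wyka

Direct effects: Wyka.
2 steps out: Lupi.
3 steps out: Nasa.
Not reachable from it: Pibu, Foka, Vowy, Wywy.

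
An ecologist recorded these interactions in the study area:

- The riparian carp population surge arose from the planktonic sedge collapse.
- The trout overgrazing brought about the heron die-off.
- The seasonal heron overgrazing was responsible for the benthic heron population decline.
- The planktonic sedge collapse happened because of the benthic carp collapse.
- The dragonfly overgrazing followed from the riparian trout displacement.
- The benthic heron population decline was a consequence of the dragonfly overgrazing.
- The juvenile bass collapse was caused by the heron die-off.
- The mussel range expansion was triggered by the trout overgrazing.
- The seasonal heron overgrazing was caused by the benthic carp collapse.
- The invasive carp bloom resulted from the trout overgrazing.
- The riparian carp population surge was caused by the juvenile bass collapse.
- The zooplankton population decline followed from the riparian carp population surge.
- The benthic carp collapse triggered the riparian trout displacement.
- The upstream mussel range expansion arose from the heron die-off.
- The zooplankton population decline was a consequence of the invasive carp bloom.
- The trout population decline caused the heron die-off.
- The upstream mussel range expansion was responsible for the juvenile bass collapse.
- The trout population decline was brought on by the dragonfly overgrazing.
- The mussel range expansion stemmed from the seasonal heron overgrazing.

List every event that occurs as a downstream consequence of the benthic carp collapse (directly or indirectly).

Direct effects: the riparian trout displacement, the seasonal heron overgrazing, the planktonic sedge collapse.
2 steps out: the dragonfly overgrazing, the benthic heron population decline, the mussel range expansion, the riparian carp population surge.
3 steps out: the trout population decline, the zooplankton population decline.
4 steps out: the heron die-off.
5 steps out: the upstream mussel range expansion, the juvenile bass collapse.
Not reachable from it: the trout overgrazing, the invasive carp bloom.

the benthic heron population decline, the dragonfly overgrazing, the heron die-off, the juvenile bass collapse, the mussel range expansion, the planktonic sedge collapse, the riparian carp population surge, the riparian trout displacement, the seasonal heron overgrazing, the trout population decline, the upstream mussel range expansion, the zooplankton population decline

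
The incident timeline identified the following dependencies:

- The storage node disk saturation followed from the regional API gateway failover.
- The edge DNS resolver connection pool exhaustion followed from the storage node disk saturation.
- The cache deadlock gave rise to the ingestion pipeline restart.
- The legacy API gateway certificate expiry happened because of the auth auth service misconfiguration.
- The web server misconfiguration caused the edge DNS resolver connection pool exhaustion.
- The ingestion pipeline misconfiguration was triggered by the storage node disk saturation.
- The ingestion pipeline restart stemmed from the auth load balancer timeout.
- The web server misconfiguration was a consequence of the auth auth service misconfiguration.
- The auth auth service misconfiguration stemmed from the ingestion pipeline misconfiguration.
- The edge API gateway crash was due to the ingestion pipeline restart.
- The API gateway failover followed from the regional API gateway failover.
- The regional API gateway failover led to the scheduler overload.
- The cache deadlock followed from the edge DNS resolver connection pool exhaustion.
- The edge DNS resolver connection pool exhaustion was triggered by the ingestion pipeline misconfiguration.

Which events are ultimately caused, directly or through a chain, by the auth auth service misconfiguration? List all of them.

Direct effects: the web server misconfiguration, the legacy API gateway certificate expiry.
2 steps out: the edge DNS resolver connection pool exhaustion.
3 steps out: the cache deadlock.
4 steps out: the ingestion pipeline restart.
5 steps out: the edge API gateway crash.
Not reachable from it: the regional API gateway failover, the scheduler overload, the API gateway failover, the storage node disk saturation, the ingestion pipeline misconfiguration, the auth load balancer timeout.

the cache deadlock, the edge API gateway crash, the edge DNS resolver connection pool exhaustion, the ingestion pipeline restart, the legacy API gateway certificate expiry, the web server misconfiguration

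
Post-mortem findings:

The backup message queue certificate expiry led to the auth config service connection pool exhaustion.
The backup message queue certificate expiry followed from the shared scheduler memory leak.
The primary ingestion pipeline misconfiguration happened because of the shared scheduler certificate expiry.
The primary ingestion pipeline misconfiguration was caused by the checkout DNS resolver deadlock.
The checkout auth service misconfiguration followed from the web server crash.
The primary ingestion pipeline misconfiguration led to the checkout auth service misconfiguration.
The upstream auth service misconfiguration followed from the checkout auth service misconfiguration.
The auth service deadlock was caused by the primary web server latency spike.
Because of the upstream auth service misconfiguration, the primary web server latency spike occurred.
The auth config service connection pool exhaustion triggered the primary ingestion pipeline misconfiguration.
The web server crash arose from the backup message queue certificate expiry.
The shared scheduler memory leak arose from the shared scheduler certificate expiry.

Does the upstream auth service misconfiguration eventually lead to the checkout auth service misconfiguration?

No

The upstream auth service misconfiguration leads to the primary web server latency spike, the auth service deadlock; the checkout auth service misconfiguration is not among them.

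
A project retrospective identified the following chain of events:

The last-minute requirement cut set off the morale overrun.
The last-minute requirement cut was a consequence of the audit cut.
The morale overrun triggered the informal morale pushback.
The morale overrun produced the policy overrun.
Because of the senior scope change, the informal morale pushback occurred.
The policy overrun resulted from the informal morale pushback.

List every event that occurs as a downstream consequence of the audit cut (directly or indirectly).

Direct effects: the last-minute requirement cut.
2 steps out: the morale overrun.
3 steps out: the informal morale pushback, the policy overrun.
Not reachable from it: the senior scope change.

the informal morale pushback, the last-minute requirement cut, the morale overrun, the policy overrun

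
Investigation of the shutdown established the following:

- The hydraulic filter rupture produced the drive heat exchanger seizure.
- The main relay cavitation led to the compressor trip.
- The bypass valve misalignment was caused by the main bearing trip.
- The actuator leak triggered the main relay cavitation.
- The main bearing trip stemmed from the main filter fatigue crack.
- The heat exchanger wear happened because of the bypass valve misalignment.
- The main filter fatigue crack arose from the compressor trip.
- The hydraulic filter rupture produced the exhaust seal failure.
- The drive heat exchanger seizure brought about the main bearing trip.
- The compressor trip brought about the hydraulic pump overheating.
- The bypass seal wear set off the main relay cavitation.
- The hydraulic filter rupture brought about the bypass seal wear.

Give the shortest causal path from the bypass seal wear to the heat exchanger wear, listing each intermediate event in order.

the bypass seal wear → the main relay cavitation
the main relay cavitation → the compressor trip
the compressor trip → the main filter fatigue crack
the main filter fatigue crack → the main bearing trip
the main bearing trip → the bypass valve misalignment
the bypass valve misalignment → the heat exchanger wear
Length: 6 steps.

the bypass seal wear → the main relay cavitation → the compressor trip → the main filter fatigue crack → the main bearing trip → the bypass valve misalignment → the heat exchanger wear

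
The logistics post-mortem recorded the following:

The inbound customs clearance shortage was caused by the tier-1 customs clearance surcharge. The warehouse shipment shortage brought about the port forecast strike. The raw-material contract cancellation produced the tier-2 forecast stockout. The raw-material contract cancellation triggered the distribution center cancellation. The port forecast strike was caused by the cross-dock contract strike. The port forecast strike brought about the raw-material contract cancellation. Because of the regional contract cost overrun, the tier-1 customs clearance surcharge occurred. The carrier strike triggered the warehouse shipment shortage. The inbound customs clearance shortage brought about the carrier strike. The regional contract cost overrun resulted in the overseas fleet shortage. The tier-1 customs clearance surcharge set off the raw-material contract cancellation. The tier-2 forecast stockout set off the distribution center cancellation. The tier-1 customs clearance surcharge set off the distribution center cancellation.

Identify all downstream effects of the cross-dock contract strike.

Direct effects: the port forecast strike.
2 steps out: the raw-material contract cancellation.
3 steps out: the tier-2 forecast stockout, the distribution center cancellation.
Not reachable from it: the regional contract cost overrun, the tier-1 customs clearance surcharge, the inbound customs clearance shortage, the carrier strike, the overseas fleet shortage, the warehouse shipment shortage.

the distribution center cancellation, the port forecast strike, the raw-material contract cancellation, the tier-2 forecast stockout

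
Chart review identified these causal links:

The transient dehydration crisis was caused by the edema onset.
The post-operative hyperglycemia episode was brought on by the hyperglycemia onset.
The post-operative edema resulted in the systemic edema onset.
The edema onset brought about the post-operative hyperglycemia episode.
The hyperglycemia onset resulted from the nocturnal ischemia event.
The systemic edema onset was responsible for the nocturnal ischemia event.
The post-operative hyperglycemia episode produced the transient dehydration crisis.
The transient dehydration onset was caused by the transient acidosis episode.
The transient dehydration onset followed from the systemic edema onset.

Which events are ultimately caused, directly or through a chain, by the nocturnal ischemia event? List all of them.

Direct effects: the hyperglycemia onset.
2 steps out: the post-operative hyperglycemia episode.
3 steps out: the transient dehydration crisis.
Not reachable from it: the post-operative edema, the transient acidosis episode, the systemic edema onset, the transient dehydration onset, the edema onset.

the hyperglycemia onset, the post-operative hyperglycemia episode, the transient dehydration crisis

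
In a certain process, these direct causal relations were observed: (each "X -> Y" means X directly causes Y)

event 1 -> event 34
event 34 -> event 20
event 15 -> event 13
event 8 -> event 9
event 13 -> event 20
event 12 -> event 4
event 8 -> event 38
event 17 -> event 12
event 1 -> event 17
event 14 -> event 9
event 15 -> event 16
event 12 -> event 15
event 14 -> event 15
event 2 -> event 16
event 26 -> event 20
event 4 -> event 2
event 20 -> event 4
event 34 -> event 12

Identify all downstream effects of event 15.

Direct effects: event 13, event 16.
2 steps out: event 20.
3 steps out: event 4.
4 steps out: event 2.
Not reachable from it: event 1, event 26, event 17, event 14, event 34, event 8, event 38, event 12, event 9.

event 13, event 16, event 2, event 20, event 4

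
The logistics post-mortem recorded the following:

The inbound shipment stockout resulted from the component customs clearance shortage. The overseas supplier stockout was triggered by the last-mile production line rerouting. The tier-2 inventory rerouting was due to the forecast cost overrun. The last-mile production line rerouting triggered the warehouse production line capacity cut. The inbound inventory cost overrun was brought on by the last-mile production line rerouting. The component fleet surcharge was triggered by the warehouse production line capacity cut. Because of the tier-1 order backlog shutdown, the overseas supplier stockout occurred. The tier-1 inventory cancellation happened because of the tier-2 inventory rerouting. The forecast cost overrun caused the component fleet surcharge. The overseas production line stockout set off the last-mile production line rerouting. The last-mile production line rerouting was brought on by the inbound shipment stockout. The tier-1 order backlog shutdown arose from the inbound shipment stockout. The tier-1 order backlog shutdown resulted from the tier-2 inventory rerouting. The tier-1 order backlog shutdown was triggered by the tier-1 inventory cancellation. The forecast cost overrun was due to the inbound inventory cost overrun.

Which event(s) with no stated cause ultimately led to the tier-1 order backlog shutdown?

Tracing upstream from the tier-1 order backlog shutdown: the tier-1 order backlog shutdown ← the inbound shipment stockout ← the component customs clearance shortage.
A separate upstream branch: the tier-1 order backlog shutdown ← the tier-2 inventory rerouting ← the forecast cost overrun ← the inbound inventory cost overrun ← the last-mile production line rerouting ← the overseas production line stockout.
Each of those chain origins has no stated cause.

the component customs clearance shortage, the overseas production line stockout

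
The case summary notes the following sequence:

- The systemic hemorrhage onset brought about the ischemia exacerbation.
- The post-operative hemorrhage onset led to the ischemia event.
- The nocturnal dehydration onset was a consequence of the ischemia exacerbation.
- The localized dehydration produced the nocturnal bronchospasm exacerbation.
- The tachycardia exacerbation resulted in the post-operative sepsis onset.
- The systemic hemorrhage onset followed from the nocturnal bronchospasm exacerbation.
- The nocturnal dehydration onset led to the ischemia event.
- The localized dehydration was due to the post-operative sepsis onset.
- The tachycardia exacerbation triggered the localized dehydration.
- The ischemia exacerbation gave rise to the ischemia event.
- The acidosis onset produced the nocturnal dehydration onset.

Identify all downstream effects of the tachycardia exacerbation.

Direct effects: the post-operative sepsis onset, the localized dehydration.
2 steps out: the nocturnal bronchospasm exacerbation.
3 steps out: the systemic hemorrhage onset.
4 steps out: the ischemia exacerbation.
5 steps out: the nocturnal dehydration onset, the ischemia event.
Not reachable from it: the post-operative hemorrhage onset, the acidosis onset.

the ischemia event, the ischemia exacerbation, the localized dehydration, the nocturnal bronchospasm exacerbation, the nocturnal dehydration onset, the post-operative sepsis onset, the systemic hemorrhage onset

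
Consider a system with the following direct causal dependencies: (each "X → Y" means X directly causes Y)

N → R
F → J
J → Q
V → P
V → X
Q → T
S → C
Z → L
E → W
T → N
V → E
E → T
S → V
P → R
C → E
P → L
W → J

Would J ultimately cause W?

J leads to Q, T, N, R; W is not among them.

No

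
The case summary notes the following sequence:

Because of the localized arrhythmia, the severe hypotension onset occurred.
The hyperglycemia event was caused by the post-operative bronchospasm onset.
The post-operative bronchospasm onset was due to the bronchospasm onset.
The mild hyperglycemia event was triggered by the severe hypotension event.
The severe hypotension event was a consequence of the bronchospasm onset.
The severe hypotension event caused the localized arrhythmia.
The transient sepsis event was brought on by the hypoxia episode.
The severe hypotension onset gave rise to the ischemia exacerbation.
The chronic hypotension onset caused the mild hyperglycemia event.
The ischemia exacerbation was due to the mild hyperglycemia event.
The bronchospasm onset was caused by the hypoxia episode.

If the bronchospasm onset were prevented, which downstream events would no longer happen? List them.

Downstream of the bronchospasm onset: the post-operative bronchospasm onset, the hyperglycemia event, the severe hypotension event, the localized arrhythmia, the severe hypotension onset, the mild hyperglycemia event, the ischemia exacerbation.
Of those, still caused via another path: the mild hyperglycemia event, the ischemia exacerbation.
The remainder have no surviving cause.

the hyperglycemia event, the localized arrhythmia, the post-operative bronchospasm onset, the severe hypotension event, the severe hypotension onset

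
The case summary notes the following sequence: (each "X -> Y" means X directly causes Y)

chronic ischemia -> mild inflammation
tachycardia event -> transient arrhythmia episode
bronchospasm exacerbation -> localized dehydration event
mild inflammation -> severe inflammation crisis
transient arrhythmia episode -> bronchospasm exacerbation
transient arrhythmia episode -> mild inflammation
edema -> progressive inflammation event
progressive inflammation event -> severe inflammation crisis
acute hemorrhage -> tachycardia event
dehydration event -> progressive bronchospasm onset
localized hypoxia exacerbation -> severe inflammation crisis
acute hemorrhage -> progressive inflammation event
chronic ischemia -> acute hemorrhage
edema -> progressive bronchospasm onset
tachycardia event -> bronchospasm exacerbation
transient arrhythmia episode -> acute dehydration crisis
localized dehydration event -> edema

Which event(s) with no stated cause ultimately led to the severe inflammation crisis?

the chronic ischemia, the localized hypoxia exacerbation

Tracing upstream from the severe inflammation crisis: the severe inflammation crisis ← the mild inflammation ← the chronic ischemia.
A separate upstream branch: the severe inflammation crisis ← the localized hypoxia exacerbation.
Each of those chain origins has no stated cause.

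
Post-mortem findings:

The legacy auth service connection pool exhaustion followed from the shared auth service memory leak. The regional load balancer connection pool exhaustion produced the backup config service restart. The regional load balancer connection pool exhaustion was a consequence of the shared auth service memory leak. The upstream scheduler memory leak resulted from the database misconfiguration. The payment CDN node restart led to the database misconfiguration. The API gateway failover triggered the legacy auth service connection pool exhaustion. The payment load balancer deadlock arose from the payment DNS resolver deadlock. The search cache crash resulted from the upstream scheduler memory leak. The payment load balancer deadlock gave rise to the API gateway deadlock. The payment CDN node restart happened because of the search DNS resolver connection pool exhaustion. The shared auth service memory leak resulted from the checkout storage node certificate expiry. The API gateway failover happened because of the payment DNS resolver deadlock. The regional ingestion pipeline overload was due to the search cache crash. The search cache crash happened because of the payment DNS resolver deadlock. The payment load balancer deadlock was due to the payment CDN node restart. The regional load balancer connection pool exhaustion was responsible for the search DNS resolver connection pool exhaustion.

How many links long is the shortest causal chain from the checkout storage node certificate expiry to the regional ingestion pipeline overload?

8

Shortest chain: the checkout storage node certificate expiry → the shared auth service memory leak → the regional load balancer connection pool exhaustion → the search DNS resolver connection pool exhaustion → the payment CDN node restart → the database misconfiguration → the upstream scheduler memory leak → the search cache crash → the regional ingestion pipeline overload.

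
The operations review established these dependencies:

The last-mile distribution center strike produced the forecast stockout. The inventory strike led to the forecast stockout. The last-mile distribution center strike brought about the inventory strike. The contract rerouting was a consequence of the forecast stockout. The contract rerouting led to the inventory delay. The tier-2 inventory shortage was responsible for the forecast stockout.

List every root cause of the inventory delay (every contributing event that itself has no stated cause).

the last-mile distribution center strike, the tier-2 inventory shortage

Tracing upstream from the inventory delay: the inventory delay ← the contract rerouting ← the forecast stockout ← the last-mile distribution center strike.
A separate upstream branch: the inventory delay ← the contract rerouting ← the forecast stockout ← the tier-2 inventory shortage.
Each of those chain origins has no stated cause.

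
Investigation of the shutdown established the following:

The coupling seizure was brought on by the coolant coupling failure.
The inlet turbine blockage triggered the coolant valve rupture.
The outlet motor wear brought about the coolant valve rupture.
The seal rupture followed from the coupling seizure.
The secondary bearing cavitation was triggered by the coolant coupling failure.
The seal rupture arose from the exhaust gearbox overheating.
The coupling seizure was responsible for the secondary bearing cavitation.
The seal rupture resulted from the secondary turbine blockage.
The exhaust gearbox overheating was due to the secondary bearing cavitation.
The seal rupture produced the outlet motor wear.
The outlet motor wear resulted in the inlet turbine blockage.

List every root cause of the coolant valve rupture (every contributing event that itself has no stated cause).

the coolant coupling failure, the secondary turbine blockage

Tracing upstream from the coolant valve rupture: the coolant valve rupture ← the outlet motor wear ← the seal rupture ← the coupling seizure ← the coolant coupling failure.
A separate upstream branch: the coolant valve rupture ← the outlet motor wear ← the seal rupture ← the secondary turbine blockage.
Each of those chain origins has no stated cause.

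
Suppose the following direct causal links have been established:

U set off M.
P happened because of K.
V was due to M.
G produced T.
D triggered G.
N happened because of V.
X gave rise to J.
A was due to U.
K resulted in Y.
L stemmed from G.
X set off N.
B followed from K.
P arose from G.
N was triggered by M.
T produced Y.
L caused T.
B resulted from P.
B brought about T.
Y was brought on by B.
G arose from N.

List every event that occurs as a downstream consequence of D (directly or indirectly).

B, G, L, P, T, Y

Direct effects: G.
2 steps out: P, L, T.
3 steps out: B, Y.
Not reachable from it: U, X, J, M, V, N, A, K.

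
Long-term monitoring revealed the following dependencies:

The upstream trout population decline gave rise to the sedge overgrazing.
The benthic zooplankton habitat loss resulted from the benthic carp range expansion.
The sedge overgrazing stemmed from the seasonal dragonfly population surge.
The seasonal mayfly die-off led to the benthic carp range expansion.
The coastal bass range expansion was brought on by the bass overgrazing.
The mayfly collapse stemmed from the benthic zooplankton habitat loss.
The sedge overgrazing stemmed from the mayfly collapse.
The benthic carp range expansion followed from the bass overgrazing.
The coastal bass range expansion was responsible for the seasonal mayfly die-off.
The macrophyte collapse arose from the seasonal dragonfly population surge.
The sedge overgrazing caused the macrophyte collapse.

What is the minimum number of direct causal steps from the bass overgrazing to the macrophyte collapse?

5

Shortest chain: the bass overgrazing → the benthic carp range expansion → the benthic zooplankton habitat loss → the mayfly collapse → the sedge overgrazing → the macrophyte collapse.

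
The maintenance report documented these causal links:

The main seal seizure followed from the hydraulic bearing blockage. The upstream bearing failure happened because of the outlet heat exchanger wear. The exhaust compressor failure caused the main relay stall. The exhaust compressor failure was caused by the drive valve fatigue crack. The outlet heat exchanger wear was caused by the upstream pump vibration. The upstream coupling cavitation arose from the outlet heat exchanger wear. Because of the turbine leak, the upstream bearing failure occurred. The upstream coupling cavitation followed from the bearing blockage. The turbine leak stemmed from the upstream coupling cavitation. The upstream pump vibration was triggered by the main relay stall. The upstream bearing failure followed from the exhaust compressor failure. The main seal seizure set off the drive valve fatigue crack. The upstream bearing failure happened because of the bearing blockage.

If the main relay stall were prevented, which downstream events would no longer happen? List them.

Downstream of the main relay stall: the upstream pump vibration, the outlet heat exchanger wear, the upstream coupling cavitation, the turbine leak, the upstream bearing failure.
Of those, still caused via another path: the upstream coupling cavitation, the turbine leak, the upstream bearing failure.
The remainder have no surviving cause.

the outlet heat exchanger wear, the upstream pump vibration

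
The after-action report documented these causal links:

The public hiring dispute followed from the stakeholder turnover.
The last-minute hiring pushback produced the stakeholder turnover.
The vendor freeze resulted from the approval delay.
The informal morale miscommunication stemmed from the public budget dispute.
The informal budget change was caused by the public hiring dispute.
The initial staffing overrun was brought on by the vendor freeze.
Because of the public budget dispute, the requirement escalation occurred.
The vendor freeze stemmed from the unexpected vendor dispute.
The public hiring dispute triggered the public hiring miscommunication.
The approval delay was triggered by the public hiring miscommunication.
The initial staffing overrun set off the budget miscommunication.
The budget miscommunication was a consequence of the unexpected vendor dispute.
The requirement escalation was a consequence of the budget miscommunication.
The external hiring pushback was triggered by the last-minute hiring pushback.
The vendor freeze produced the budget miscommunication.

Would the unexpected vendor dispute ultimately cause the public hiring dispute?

The unexpected vendor dispute leads to the vendor freeze, the initial staffing overrun, the budget miscommunication, the requirement escalation; the public hiring dispute is not among them.

No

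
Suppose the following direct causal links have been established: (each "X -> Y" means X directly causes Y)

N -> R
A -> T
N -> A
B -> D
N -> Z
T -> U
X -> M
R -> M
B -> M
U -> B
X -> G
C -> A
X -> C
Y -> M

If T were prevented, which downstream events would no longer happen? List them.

B, D, U

Downstream of T: U, B, D, M.
Of those, still caused via another path: M.
The remainder have no surviving cause.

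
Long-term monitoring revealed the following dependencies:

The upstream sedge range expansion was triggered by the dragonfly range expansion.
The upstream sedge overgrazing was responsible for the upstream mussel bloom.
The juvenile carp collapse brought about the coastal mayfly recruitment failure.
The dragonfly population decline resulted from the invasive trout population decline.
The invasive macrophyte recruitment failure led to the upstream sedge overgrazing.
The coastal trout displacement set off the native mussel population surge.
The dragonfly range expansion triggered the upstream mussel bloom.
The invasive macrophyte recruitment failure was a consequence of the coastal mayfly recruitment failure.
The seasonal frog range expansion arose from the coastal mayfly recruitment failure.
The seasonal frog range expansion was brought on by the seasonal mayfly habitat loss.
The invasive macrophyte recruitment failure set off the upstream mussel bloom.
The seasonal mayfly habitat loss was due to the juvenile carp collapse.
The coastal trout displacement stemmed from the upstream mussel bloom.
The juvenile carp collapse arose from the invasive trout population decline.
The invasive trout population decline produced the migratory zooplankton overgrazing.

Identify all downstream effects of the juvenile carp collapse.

the coastal mayfly recruitment failure, the coastal trout displacement, the invasive macrophyte recruitment failure, the native mussel population surge, the seasonal frog range expansion, the seasonal mayfly habitat loss, the upstream mussel bloom, the upstream sedge overgrazing

Direct effects: the coastal mayfly recruitment failure, the seasonal mayfly habitat loss.
2 steps out: the invasive macrophyte recruitment failure, the seasonal frog range expansion.
3 steps out: the upstream sedge overgrazing, the upstream mussel bloom.
4 steps out: the coastal trout displacement.
5 steps out: the native mussel population surge.
Not reachable from it: the dragonfly range expansion, the upstream sedge range expansion, the invasive trout population decline, the dragonfly population decline, the migratory zooplankton overgrazing.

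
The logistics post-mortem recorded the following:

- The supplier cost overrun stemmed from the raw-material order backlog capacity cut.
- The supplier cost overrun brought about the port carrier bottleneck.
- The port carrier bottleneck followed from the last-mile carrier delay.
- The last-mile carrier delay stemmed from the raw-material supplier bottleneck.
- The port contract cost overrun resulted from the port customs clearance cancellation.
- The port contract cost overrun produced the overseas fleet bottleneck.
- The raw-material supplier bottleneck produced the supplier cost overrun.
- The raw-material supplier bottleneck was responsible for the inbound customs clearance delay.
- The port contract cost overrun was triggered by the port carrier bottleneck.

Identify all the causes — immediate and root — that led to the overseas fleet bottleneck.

Immediate cause of the overseas fleet bottleneck: the port contract cost overrun.
Further upstream: the raw-material supplier bottleneck, the port customs clearance cancellation, the raw-material order backlog capacity cut, the supplier cost overrun, the last-mile carrier delay, the port carrier bottleneck.

the last-mile carrier delay, the port carrier bottleneck, the port contract cost overrun, the port customs clearance cancellation, the raw-material order backlog capacity cut, the raw-material supplier bottleneck, the supplier cost overrun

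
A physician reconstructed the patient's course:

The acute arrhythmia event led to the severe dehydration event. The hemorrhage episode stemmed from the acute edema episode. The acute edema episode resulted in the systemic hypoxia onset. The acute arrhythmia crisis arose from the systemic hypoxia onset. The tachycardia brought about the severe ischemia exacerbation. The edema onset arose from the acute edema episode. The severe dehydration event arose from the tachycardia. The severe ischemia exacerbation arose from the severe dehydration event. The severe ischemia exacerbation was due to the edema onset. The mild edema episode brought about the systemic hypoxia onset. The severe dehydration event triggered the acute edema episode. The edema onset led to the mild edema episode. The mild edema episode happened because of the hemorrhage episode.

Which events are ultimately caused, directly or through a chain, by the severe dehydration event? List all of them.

Direct effects: the acute edema episode, the severe ischemia exacerbation.
2 steps out: the hemorrhage episode, the edema onset, the systemic hypoxia onset.
3 steps out: the mild edema episode, the acute arrhythmia crisis.
Not reachable from it: the tachycardia, the acute arrhythmia event.

the acute arrhythmia crisis, the acute edema episode, the edema onset, the hemorrhage episode, the mild edema episode, the severe ischemia exacerbation, the systemic hypoxia onset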